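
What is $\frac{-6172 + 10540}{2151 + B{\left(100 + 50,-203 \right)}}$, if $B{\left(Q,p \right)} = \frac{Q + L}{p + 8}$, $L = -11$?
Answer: $\frac{425880}{209653} \approx 2.0314$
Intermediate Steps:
$B{\left(Q,p \right)} = \frac{-11 + Q}{8 + p}$ ($B{\left(Q,p \right)} = \frac{Q - 11}{p + 8} = \frac{-11 + Q}{8 + p}$)
$\frac{-6172 + 10540}{2151 + B{\left(100 + 50,-203 \right)}} = \frac{-6172 + 10540}{2151 + \frac{-11 + \left(100 + 50\right)}{8 - 203}} = \frac{4368}{2151 + \frac{-11 + 150}{-195}} = \frac{4368}{2151 - \frac{139}{195}} = \frac{4368}{\frac{419306}{195}} = 4368 \cdot \frac{195}{419306} = \frac{425880}{209653}$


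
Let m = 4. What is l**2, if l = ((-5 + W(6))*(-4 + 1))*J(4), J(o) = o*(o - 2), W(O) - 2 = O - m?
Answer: 576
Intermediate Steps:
W(O) = -2 + O (W(O) = 2 + (O - 1*4) = 2 + (O - 4) = 2 + (-4 + O) = -2 + O)
J(o) = o*(-2 + o)
l = 24 (l = ((-5 + (-2 + 6))*(-4 + 1))*(4*(-2 + 4)) = ((-5 + 4)*(-3))*(4*2) = -1*(-3)*8 = 3*8 = 24)
l**2 = 24**2 = 576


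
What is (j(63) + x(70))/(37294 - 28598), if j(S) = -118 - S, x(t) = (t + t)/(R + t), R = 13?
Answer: -14883/721768 ≈ -0.020620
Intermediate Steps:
x(t) = 2*t/(13 + t) (x(t) = (t + t)/(13 + t) = (2*t)/(13 + t) = 2*t/(13 + t))
(j(63) + x(70))/(37294 - 28598) = ((-118 - 1*63) + 2*70/(13 + 70))/(37294 - 28598) = ((-118 - 63) + 2*70/83)/8696 = (-181 + 2*70*(1/83))*(1/8696) = (-181 + 140/83)*(1/8696) = -14883/83*1/8696 = -14883/721768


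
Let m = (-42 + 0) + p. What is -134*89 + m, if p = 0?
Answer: -11968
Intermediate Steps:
m = -42 (m = (-42 + 0) + 0 = -42 + 0 = -42)
-134*89 + m = -134*89 - 42 = -11926 - 42 = -11968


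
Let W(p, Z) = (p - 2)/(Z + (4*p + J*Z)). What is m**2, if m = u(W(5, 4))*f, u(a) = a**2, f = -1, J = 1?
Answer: 81/614656 ≈ 0.00013178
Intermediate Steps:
W(p, Z) = (-2 + p)/(2*Z + 4*p) (W(p, Z) = (p - 2)/(Z + (4*p + 1*Z)) = (-2 + p)/(Z + (4*p + Z)) = (-2 + p)/(Z + (Z + 4*p)) = (-2 + p)/(2*Z + 4*p))
m = -9/784 (m = ((-2 + 5)/(2*(4 + 2*5)))**2*(-1) = ((1/2)*3/(4 + 10))**2*(-1) = ((1/2)*3/14)**2*(-1) = ((1/2)*(1/14)*3)**2*(-1) = (3/28)**2*(-1) = (9/784)*(-1) = -9/784 ≈ -0.011480)
m**2 = (-9/784)**2 = 81/614656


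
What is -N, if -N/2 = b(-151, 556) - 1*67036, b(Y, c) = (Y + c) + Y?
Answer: -133564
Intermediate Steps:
b(Y, c) = c + 2*Y
N = 133564 (N = -2*((556 + 2*(-151)) - 1*67036) = -2*((556 - 302) - 67036) = -2*(254 - 67036) = -2*(-66782) = 133564)
-N = -1*133564 = -133564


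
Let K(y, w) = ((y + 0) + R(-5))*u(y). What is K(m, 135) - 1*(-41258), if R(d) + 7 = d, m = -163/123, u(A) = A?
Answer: 624459439/15129 ≈ 41276.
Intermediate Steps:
m = -163/123 (m = -163*1/123 = -163/123 ≈ -1.3252)
R(d) = -7 + d
K(y, w) = y*(-12 + y) (K(y, w) = ((y + 0) + (-7 - 5))*y = (y - 12)*y = (-12 + y)*y = y*(-12 + y))
K(m, 135) - 1*(-41258) = -163*(-12 - 163/123)/123 - 1*(-41258) = -163/123*(-1639/123) + 41258 = 267157/15129 + 41258 = 624459439/15129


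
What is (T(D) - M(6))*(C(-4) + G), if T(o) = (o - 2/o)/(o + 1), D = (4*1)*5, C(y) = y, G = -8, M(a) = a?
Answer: 2122/35 ≈ 60.629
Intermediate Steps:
D = 20 (D = 4*5 = 20)
T(o) = (o - 2/o)/(1 + o)
(T(D) - M(6))*(C(-4) + G) = ((-2 + 20²)/(20*(1 + 20)) - 1*6)*(-4 - 8) = ((1/20)*(-2 + 400)/21 - 6)*(-12) = ((1/20)*(1/21)*398 - 6)*(-12) = (199/210 - 6)*(-12) = -1061/210*(-12) = 2122/35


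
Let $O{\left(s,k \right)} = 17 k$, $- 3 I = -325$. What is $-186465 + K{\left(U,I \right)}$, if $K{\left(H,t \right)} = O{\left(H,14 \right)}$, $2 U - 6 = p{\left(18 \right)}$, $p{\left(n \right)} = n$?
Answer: $-186227$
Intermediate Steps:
$I = \frac{325}{3}$ ($I = \left(- \frac{1}{3}\right) \left(-325\right) = \frac{325}{3} \approx 108.33$)
$U = 12$ ($U = 3 + \frac{1}{2} \cdot 18 = 3 + 9 = 12$)
$K{\left(H,t \right)} = 238$ ($K{\left(H,t \right)} = 17 \cdot 14 = 238$)
$-186465 + K{\left(U,I \right)} = -186465 + 238 = -186227$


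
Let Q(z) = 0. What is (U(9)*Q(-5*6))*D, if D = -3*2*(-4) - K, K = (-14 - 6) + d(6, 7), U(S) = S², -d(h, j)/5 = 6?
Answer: 0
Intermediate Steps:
d(h, j) = -30 (d(h, j) = -5*6 = -30)
K = -50 (K = (-14 - 6) - 30 = -20 - 30 = -50)
D = 74 (D = -3*2*(-4) - 1*(-50) = -6*(-4) + 50 = 24 + 50 = 74)
(U(9)*Q(-5*6))*D = (9²*0)*74 = (81*0)*74 = 0*74 = 0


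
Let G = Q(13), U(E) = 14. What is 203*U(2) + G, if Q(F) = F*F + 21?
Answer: 3032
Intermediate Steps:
Q(F) = 21 + F² (Q(F) = F² + 21 = 21 + F²)
G = 190 (G = 21 + 13² = 21 + 169 = 190)
203*U(2) + G = 203*14 + 190 = 2842 + 190 = 3032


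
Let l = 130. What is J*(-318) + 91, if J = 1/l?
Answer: 5756/65 ≈ 88.554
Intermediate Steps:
J = 1/130 ≈ 0.0076923
J*(-318) + 91 = (1/130)*(-318) + 91 = -159/65 + 91 = 5756/65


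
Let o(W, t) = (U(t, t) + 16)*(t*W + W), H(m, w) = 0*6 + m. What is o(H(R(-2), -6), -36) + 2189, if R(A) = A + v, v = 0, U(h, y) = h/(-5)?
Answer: 3813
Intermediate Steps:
U(h, y) = -h/5 (U(h, y) = h*(-1/5) = -h/5)
R(A) = A (R(A) = A + 0 = A)
H(m, w) = m (H(m, w) = 0 + m = m)
o(W, t) = (16 - t/5)*(W + W*t) (o(W, t) = (-t/5 + 16)*(t*W + W) = (16 - t/5)*(W*t + W) = (16 - t/5)*(W + W*t))
o(H(R(-2), -6), -36) + 2189 = (1/5)*(-2)*(80 - 1*(-36)**2 + 79*(-36)) + 2189 = (1/5)*(-2)*(80 - 1*1296 - 2844) + 2189 = (1/5)*(-2)*(80 - 1296 - 2844) + 2189 = (1/5)*(-2)*(-4060) + 2189 = 1624 + 2189 = 3813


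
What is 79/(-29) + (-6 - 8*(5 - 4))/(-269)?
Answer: -20845/7801 ≈ -2.6721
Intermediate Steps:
79/(-29) + (-6 - 8*(5 - 4))/(-269) = 79*(-1/29) + (-6 - 8*1)*(-1/269) = -79/29 + (-6 - 8)*(-1/269) = -79/29 - 14*(-1/269) = -79/29 + 14/269 = -20845/7801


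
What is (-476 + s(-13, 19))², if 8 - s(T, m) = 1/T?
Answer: 37002889/169 ≈ 2.1895e+5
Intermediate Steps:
s(T, m) = 8 - 1/T
(-476 + s(-13, 19))² = (-476 + (8 - 1/(-13)))² = (-476 + (8 - 1*(-1/13)))² = (-476 + (8 + 1/13))² = (-476 + 105/13)² = (-6083/13)² = 37002889/169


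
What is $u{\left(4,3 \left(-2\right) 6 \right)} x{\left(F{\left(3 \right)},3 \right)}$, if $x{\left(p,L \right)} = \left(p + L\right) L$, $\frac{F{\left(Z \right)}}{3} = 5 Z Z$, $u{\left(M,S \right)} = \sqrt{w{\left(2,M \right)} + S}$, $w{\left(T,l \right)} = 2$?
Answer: $414 i \sqrt{34} \approx 2414.0 i$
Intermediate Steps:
$u{\left(M,S \right)} = \sqrt{2 + S}$
$F{\left(Z \right)} = 15 Z^{2}$ ($F{\left(Z \right)} = 3 \cdot 5 Z Z = 3 \cdot 5 Z^{2} = 15 Z^{2}$)
$x{\left(p,L \right)} = L \left(L + p\right)$ ($x{\left(p,L \right)} = \left(L + p\right) L = L \left(L + p\right)$)
$u{\left(4,3 \left(-2\right) 6 \right)} x{\left(F{\left(3 \right)},3 \right)} = \sqrt{2 + 3 \left(-2\right) 6} \cdot 3 \left(3 + 15 \cdot 3^{2}\right) = \sqrt{2 - 36} \cdot 3 \left(3 + 15 \cdot 9\right) = \sqrt{2 - 36} \cdot 3 \left(3 + 135\right) = \sqrt{-34} \cdot 3 \cdot 138 = i \sqrt{34} \cdot 414 = 414 i \sqrt{34}$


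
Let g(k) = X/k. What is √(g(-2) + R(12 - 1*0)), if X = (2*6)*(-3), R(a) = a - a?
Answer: 3*√2 ≈ 4.2426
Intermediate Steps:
R(a) = 0
X = -36 (X = 12*(-3) = -36)
g(k) = -36/k
√(g(-2) + R(12 - 1*0)) = √(-36/(-2) + 0) = √(-36*(-½) + 0) = √(18 + 0) = √18 = 3*√2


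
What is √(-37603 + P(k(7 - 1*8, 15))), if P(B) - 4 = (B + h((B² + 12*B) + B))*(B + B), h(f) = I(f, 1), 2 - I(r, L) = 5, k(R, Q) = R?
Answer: I*√37591 ≈ 193.88*I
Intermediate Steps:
I(r, L) = -3 (I(r, L) = 2 - 1*5 = 2 - 5 = -3)
h(f) = -3
P(B) = 4 + 2*B*(-3 + B) (P(B) = 4 + (B - 3)*(B + B) = 4 + (-3 + B)*(2*B) = 4 + 2*B*(-3 + B))
√(-37603 + P(k(7 - 1*8, 15))) = √(-37603 + (4 - 6*(7 - 1*8) + 2*(7 - 1*8)²)) = √(-37603 + (4 - 6*(7 - 8) + 2*(7 - 8)²)) = √(-37603 + (4 - 6*(-1) + 2*(-1)²)) = √(-37603 + (4 + 6 + 2*1)) = √(-37603 + (4 + 6 + 2)) = √(-37603 + 12) = √(-37591) = I*√37591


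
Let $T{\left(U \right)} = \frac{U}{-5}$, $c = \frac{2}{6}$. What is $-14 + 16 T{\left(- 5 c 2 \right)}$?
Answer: $- \frac{10}{3} \approx -3.3333$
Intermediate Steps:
$c = \frac{1}{3}$ ($c = 2 \cdot \frac{1}{6} = \frac{1}{3} \approx 0.33333$)
$T{\left(U \right)} = - \frac{U}{5}$ ($T{\left(U \right)} = U \left(- \frac{1}{5}\right) = - \frac{U}{5}$)
$-14 + 16 T{\left(- 5 c 2 \right)} = -14 + 16 \left(- \frac{\left(-5\right) \frac{1}{3} \cdot 2}{5}\right) = -14 + 16 \left(- \frac{\left(- \frac{5}{3}\right) 2}{5}\right) = -14 + 16 \left(\left(- \frac{1}{5}\right) \left(- \frac{10}{3}\right)\right) = -14 + 16 \cdot \frac{2}{3} = -14 + \frac{32}{3} = - \frac{10}{3}$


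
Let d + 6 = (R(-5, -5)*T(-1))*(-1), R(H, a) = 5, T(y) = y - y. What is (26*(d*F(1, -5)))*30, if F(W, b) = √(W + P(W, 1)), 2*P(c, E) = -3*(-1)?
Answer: -2340*√10 ≈ -7399.7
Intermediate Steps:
T(y) = 0
P(c, E) = 3/2 (P(c, E) = (-3*(-1))/2 = (½)*3 = 3/2)
F(W, b) = √(3/2 + W) (F(W, b) = √(W + 3/2) = √(3/2 + W))
d = -6 (d = -6 + (5*0)*(-1) = -6 + 0*(-1) = -6 + 0 = -6)
(26*(d*F(1, -5)))*30 = (26*(-3*√(6 + 4*1)))*30 = (26*(-3*√(6 + 4)))*30 = (26*(-3*√10))*30 = -78*√10*30 = -2340*√10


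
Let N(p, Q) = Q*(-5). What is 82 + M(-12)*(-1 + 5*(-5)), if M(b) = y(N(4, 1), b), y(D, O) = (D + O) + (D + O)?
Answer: 966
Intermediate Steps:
N(p, Q) = -5*Q
y(D, O) = 2*D + 2*O
M(b) = -10 + 2*b (M(b) = 2*(-5*1) + 2*b = 2*(-5) + 2*b = -10 + 2*b)
82 + M(-12)*(-1 + 5*(-5)) = 82 + (-10 + 2*(-12))*(-1 + 5*(-5)) = 82 + (-10 - 24)*(-1 - 25) = 82 - 34*(-26) = 82 + 884 = 966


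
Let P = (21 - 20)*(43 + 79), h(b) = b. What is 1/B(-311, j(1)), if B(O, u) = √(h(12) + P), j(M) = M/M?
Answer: √134/134 ≈ 0.086387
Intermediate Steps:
j(M) = 1
P = 122 (P = 1*122 = 122)
B(O, u) = √134 (B(O, u) = √(12 + 122) = √134)
1/B(-311, j(1)) = 1/(√134) = √134/134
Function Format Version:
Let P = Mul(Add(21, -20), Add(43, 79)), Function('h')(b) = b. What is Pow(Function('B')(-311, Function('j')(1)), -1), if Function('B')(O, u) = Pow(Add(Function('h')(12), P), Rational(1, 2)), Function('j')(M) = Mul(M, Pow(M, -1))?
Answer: Mul(Rational(1, 134), Pow(134, Rational(1, 2))) ≈ 0.086387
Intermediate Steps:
Function('j')(M) = 1
P = 122 (P = Mul(1, 122) = 122)
Function('B')(O, u) = Pow(134, Rational(1, 2)) (Function('B')(O, u) = Pow(Add(12, 122), Rational(1, 2)) = Pow(134, Rational(1, 2)))
Pow(Function('B')(-311, Function('j')(1)), -1) = Pow(Pow(134, Rational(1, 2)), -1) = Mul(Rational(1, 134), Pow(134, Rational(1, 2)))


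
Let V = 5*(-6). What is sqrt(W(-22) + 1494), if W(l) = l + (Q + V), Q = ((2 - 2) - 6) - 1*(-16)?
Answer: 22*sqrt(3) ≈ 38.105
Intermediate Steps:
V = -30
Q = 10 (Q = (0 - 6) + 16 = -6 + 16 = 10)
W(l) = -20 + l (W(l) = l + (10 - 30) = l - 20 = -20 + l)
sqrt(W(-22) + 1494) = sqrt((-20 - 22) + 1494) = sqrt(-42 + 1494) = sqrt(1452) = 22*sqrt(3)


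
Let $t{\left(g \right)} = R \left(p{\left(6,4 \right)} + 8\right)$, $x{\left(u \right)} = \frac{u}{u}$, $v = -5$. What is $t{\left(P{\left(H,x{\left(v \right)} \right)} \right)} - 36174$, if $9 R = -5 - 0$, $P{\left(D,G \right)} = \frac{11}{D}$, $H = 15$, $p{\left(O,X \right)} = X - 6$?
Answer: $- \frac{108532}{3} \approx -36177.0$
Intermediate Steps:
$p{\left(O,X \right)} = -6 + X$ ($p{\left(O,X \right)} = X - 6 = -6 + X$)
$x{\left(u \right)} = 1$
$R = - \frac{5}{9}$ ($R = \frac{-5 - 0}{9} = \frac{-5 + 0}{9} = \frac{1}{9} \left(-5\right) = - \frac{5}{9} \approx -0.55556$)
$t{\left(g \right)} = - \frac{10}{3}$ ($t{\left(g \right)} = - \frac{5 \left(\left(-6 + 4\right) + 8\right)}{9} = - \frac{5 \left(-2 + 8\right)}{9} = \left(- \frac{5}{9}\right) 6 = - \frac{10}{3}$)
$t{\left(P{\left(H,x{\left(v \right)} \right)} \right)} - 36174 = - \frac{10}{3} - 36174 = - \frac{108532}{3}$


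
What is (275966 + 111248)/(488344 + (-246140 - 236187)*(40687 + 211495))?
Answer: -193607/60816849585 ≈ -3.1834e-6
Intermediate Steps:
(275966 + 111248)/(488344 + (-246140 - 236187)*(40687 + 211495)) = 387214/(488344 - 482327*252182) = 387214/(488344 - 121634187514) = 387214/(-121633699170) = 387214*(-1/121633699170) = -193607/60816849585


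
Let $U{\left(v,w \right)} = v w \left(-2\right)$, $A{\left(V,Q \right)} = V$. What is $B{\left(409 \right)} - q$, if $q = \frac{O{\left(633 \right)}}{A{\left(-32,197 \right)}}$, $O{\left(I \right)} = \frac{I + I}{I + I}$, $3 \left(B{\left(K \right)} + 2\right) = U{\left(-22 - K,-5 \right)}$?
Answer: $- \frac{138109}{96} \approx -1438.6$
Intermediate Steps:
$U{\left(v,w \right)} = - 2 v w$ ($U{\left(v,w \right)} = v \left(- 2 w\right) = - 2 v w$)
$B{\left(K \right)} = - \frac{226}{3} - \frac{10 K}{3}$ ($B{\left(K \right)} = -2 + \frac{\left(-2\right) \left(-22 - K\right) \left(-5\right)}{3} = -2 + \frac{-220 - 10 K}{3} = -2 - \left(\frac{220}{3} + \frac{10 K}{3}\right) = - \frac{226}{3} - \frac{10 K}{3}$)
$O{\left(I \right)} = 1$ ($O{\left(I \right)} = \frac{2 I}{2 I} = 2 I \frac{1}{2 I} = 1$)
$q = - \frac{1}{32}$ ($q = 1 \frac{1}{-32} = 1 \left(- \frac{1}{32}\right) = - \frac{1}{32} \approx -0.03125$)
$B{\left(409 \right)} - q = \left(- \frac{226}{3} - \frac{4090}{3}\right) - - \frac{1}{32} = \left(- \frac{226}{3} - \frac{4090}{3}\right) + \frac{1}{32} = - \frac{4316}{3} + \frac{1}{32} = - \frac{138109}{96}$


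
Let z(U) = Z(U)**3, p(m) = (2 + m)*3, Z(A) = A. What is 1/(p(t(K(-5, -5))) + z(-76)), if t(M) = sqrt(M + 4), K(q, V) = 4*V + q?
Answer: -62710/27527808727 - 3*I*sqrt(21)/192694661089 ≈ -2.2781e-6 - 7.1345e-11*I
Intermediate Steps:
K(q, V) = q + 4*V
t(M) = sqrt(4 + M)
p(m) = 6 + 3*m
z(U) = U**3
1/(p(t(K(-5, -5))) + z(-76)) = 1/((6 + 3*sqrt(4 + (-5 + 4*(-5)))) + (-76)**3) = 1/((6 + 3*sqrt(4 + (-5 - 20))) - 438976) = 1/((6 + 3*sqrt(4 - 25)) - 438976) = 1/((6 + 3*sqrt(-21)) - 438976) = 1/((6 + 3*(I*sqrt(21))) - 438976) = 1/((6 + 3*I*sqrt(21)) - 438976) = 1/(-438970 + 3*I*sqrt(21))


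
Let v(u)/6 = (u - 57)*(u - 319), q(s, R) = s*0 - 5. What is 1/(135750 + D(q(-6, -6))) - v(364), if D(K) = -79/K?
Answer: -56268135805/678829 ≈ -82890.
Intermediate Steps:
q(s, R) = -5 (q(s, R) = 0 - 5 = -5)
v(u) = 6*(-319 + u)*(-57 + u) (v(u) = 6*((u - 57)*(u - 319)) = 6*((-57 + u)*(-319 + u)) = 6*((-319 + u)*(-57 + u)) = 6*(-319 + u)*(-57 + u))
1/(135750 + D(q(-6, -6))) - v(364) = 1/(135750 - 79/(-5)) - (109098 - 2256*364 + 6*364²) = 1/(135750 - 79*(-⅕)) - (109098 - 821184 + 6*132496) = 1/(135750 + 79/5) - (109098 - 821184 + 794976) = 1/(678829/5) - 1*82890 = 5/678829 - 82890 = -56268135805/678829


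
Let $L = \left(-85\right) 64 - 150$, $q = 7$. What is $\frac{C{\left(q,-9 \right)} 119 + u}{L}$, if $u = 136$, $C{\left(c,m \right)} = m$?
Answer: $\frac{187}{1118} \approx 0.16726$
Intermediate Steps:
$L = -5590$ ($L = -5440 - 150 = -5590$)
$\frac{C{\left(q,-9 \right)} 119 + u}{L} = \frac{\left(-9\right) 119 + 136}{-5590} = \left(-1071 + 136\right) \left(- \frac{1}{5590}\right) = \left(-935\right) \left(- \frac{1}{5590}\right) = \frac{187}{1118}$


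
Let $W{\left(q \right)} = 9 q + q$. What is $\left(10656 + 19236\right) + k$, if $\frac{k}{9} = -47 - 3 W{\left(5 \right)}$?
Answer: $28119$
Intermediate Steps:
$W{\left(q \right)} = 10 q$
$k = -1773$ ($k = 9 \left(-47 - 3 \cdot 10 \cdot 5\right) = 9 \left(-47 - 150\right) = 9 \left(-197\right) = -1773$)
$\left(10656 + 19236\right) + k = \left(10656 + 19236\right) - 1773 = 29892 - 1773 = 28119$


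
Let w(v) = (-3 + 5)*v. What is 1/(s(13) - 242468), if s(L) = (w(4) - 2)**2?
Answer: -1/242432 ≈ -4.1249e-6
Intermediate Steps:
w(v) = 2*v
s(L) = 36 (s(L) = (2*4 - 2)**2 = (8 - 2)**2 = 6**2 = 36)
1/(s(13) - 242468) = 1/(36 - 242468) = 1/(-242432) = -1/242432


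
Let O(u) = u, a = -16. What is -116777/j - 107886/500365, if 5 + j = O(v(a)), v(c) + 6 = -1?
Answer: 58429828973/6004380 ≈ 9731.2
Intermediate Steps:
v(c) = -7 (v(c) = -6 - 1 = -7)
j = -12 (j = -5 - 7 = -12)
-116777/j - 107886/500365 = -116777/(-12) - 107886/500365 = -116777*(-1/12) - 107886*1/500365 = 116777/12 - 107886/500365 = 58429828973/6004380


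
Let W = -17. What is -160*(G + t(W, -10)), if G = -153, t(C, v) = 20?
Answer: 21280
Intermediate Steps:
-160*(G + t(W, -10)) = -160*(-153 + 20) = -160*(-133) = 21280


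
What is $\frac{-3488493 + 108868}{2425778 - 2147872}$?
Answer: $- \frac{3379625}{277906} \approx -12.161$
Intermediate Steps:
$\frac{-3488493 + 108868}{2425778 - 2147872} = - \frac{3379625}{2425778 - 2147872} = - \frac{3379625}{277906}$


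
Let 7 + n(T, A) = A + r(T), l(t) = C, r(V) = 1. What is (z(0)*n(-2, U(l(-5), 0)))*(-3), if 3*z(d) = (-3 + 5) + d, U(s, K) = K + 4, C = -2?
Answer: 4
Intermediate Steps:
l(t) = -2
U(s, K) = 4 + K
n(T, A) = -6 + A (n(T, A) = -7 + (A + 1) = -7 + (1 + A) = -6 + A)
z(d) = ⅔ + d/3 (z(d) = ((-3 + 5) + d)/3 = (2 + d)/3 = ⅔ + d/3)
(z(0)*n(-2, U(l(-5), 0)))*(-3) = ((⅔ + (⅓)*0)*(-6 + (4 + 0)))*(-3) = ((⅔ + 0)*(-6 + 4))*(-3) = ((⅔)*(-2))*(-3) = -4/3*(-3) = 4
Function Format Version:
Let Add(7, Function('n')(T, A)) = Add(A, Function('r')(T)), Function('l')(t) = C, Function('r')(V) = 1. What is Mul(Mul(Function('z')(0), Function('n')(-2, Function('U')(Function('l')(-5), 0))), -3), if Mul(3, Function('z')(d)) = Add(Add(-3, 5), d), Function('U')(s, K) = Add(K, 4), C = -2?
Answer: 4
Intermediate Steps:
Function('l')(t) = -2
Function('U')(s, K) = Add(4, K)
Function('n')(T, A) = Add(-6, A) (Function('n')(T, A) = Add(-7, Add(A, 1)) = Add(-7, Add(1, A)) = Add(-6, A))
Function('z')(d) = Add(Rational(2, 3), Mul(Rational(1, 3), d)) (Function('z')(d) = Mul(Rational(1, 3), Add(Add(-3, 5), d)) = Mul(Rational(1, 3), Add(2, d)) = Add(Rational(2, 3), Mul(Rational(1, 3), d)))
Mul(Mul(Function('z')(0), Function('n')(-2, Function('U')(Function('l')(-5), 0))), -3) = Mul(Mul(Add(Rational(2, 3), Mul(Rational(1, 3), 0)), Add(-6, Add(4, 0))), -3) = Mul(Mul(Add(Rational(2, 3), 0), Add(-6, 4)), -3) = Mul(Mul(Rational(2, 3), -2), -3) = Mul(Rational(-4, 3), -3) = 4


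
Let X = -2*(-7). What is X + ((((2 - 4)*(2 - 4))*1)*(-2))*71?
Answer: -554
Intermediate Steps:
X = 14
X + ((((2 - 4)*(2 - 4))*1)*(-2))*71 = 14 + ((((2 - 4)*(2 - 4))*1)*(-2))*71 = 14 + ((-2*(-2)*1)*(-2))*71 = 14 + ((4*1)*(-2))*71 = 14 + (4*(-2))*71 = 14 - 8*71 = 14 - 568 = -554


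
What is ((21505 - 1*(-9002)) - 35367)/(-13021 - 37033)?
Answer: 2430/25027 ≈ 0.097095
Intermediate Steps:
((21505 - 1*(-9002)) - 35367)/(-13021 - 37033) = ((21505 + 9002) - 35367)/(-50054) = (30507 - 35367)*(-1/50054) = -4860*(-1/50054) = 2430/25027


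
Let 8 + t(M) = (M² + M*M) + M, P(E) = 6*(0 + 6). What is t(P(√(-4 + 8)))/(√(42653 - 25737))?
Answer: 1310*√4229/4229 ≈ 20.144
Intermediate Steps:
P(E) = 36 (P(E) = 6*6 = 36)
t(M) = -8 + M + 2*M² (t(M) = -8 + ((M² + M*M) + M) = -8 + ((M² + M²) + M) = -8 + (2*M² + M) = -8 + (M + 2*M²) = -8 + M + 2*M²)
t(P(√(-4 + 8)))/(√(42653 - 25737)) = (-8 + 36 + 2*36²)/(√(42653 - 25737)) = (-8 + 36 + 2*1296)/(√16916) = (-8 + 36 + 2592)/((2*√4229)) = 2620*(√4229/8458) = 1310*√4229/4229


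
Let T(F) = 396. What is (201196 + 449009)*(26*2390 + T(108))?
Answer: 40661219880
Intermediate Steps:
(201196 + 449009)*(26*2390 + T(108)) = (201196 + 449009)*(26*2390 + 396) = 650205*(62140 + 396) = 650205*62536 = 40661219880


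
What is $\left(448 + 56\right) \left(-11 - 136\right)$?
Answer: $-74088$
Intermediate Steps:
$\left(448 + 56\right) \left(-11 - 136\right) = 504 \left(-11 - 136\right) = 504 \left(-147\right) = -74088$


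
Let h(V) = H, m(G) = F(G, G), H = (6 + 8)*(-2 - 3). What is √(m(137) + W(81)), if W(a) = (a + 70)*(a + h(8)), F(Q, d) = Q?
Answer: √1798 ≈ 42.403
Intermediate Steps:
H = -70 (H = 14*(-5) = -70)
m(G) = G
h(V) = -70
W(a) = (-70 + a)*(70 + a) (W(a) = (a + 70)*(a - 70) = (70 + a)*(-70 + a) = (-70 + a)*(70 + a))
√(m(137) + W(81)) = √(137 + (-4900 + 81²)) = √(137 + (-4900 + 6561)) = √(137 + 1661) = √1798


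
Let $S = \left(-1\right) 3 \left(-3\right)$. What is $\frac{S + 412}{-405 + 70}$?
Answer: $- \frac{421}{335} \approx -1.2567$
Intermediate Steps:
$S = 9$ ($S = \left(-3\right) \left(-3\right) = 9$)
$\frac{S + 412}{-405 + 70} = \frac{9 + 412}{-405 + 70} = \frac{421}{-335} = 421 \left(- \frac{1}{335}\right) = - \frac{421}{335}$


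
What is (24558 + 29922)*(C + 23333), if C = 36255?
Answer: 3246354240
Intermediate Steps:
(24558 + 29922)*(C + 23333) = (24558 + 29922)*(36255 + 23333) = 54480*59588 = 3246354240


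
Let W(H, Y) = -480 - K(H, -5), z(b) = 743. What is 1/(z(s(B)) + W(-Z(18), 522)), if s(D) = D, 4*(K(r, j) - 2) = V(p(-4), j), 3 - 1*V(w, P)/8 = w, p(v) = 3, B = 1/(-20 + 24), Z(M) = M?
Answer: 1/261 ≈ 0.0038314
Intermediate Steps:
B = ¼ (B = 1/4 = ¼ ≈ 0.25000)
V(w, P) = 24 - 8*w
K(r, j) = 2 (K(r, j) = 2 + (24 - 8*3)/4 = 2 + (24 - 24)/4 = 2 + (¼)*0 = 2 + 0 = 2)
W(H, Y) = -482 (W(H, Y) = -480 - 1*2 = -480 - 2 = -482)
1/(z(s(B)) + W(-Z(18), 522)) = 1/(743 - 482) = 1/261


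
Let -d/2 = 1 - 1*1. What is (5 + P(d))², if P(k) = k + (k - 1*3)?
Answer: 4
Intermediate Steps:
d = 0 (d = -2*(1 - 1*1) = -2*(1 - 1) = -2*0 = 0)
P(k) = -3 + 2*k (P(k) = k + (k - 3) = k + (-3 + k) = -3 + 2*k)
(5 + P(d))² = (5 + (-3 + 2*0))² = (5 + (-3 + 0))² = (5 - 3)² = 2² = 4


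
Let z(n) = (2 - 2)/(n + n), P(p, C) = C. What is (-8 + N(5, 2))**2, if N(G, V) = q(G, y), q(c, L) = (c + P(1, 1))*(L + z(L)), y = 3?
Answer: 100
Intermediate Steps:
z(n) = 0 (z(n) = 0/((2*n)) = 0*(1/(2*n)) = 0)
q(c, L) = L*(1 + c) (q(c, L) = (c + 1)*(L + 0) = (1 + c)*L = L*(1 + c))
N(G, V) = 3 + 3*G (N(G, V) = 3*(1 + G) = 3 + 3*G)
(-8 + N(5, 2))**2 = (-8 + (3 + 3*5))**2 = (-8 + (3 + 15))**2 = (-8 + 18)**2 = 10**2 = 100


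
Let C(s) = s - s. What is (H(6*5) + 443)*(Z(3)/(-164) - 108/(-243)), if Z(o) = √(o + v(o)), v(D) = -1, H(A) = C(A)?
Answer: 1772/9 - 443*√2/164 ≈ 193.07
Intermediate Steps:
C(s) = 0
H(A) = 0
Z(o) = √(-1 + o) (Z(o) = √(o - 1) = √(-1 + o))
(H(6*5) + 443)*(Z(3)/(-164) - 108/(-243)) = (0 + 443)*(√(-1 + 3)/(-164) - 108/(-243)) = 443*(√2*(-1/164) - 108*(-1/243)) = 443*(-√2/164 + 4/9) = 443*(4/9 - √2/164) = 1772/9 - 443*√2/164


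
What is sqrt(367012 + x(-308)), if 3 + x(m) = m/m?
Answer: 7*sqrt(7490) ≈ 605.81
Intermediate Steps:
x(m) = -2 (x(m) = -3 + m/m = -3 + 1 = -2)
sqrt(367012 + x(-308)) = sqrt(367012 - 2) = sqrt(367010) = 7*sqrt(7490)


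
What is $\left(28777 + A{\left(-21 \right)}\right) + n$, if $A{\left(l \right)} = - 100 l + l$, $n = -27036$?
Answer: $3820$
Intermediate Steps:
$A{\left(l \right)} = - 99 l$
$\left(28777 + A{\left(-21 \right)}\right) + n = \left(28777 - -2079\right) - 27036 = \left(28777 + 2079\right) - 27036 = 30856 - 27036 = 3820$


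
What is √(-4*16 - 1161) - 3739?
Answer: -3739 + 35*I ≈ -3739.0 + 35.0*I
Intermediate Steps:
√(-4*16 - 1161) - 3739 = √(-64 - 1161) - 3739 = √(-1225) - 3739 = 35*I - 3739 = -3739 + 35*I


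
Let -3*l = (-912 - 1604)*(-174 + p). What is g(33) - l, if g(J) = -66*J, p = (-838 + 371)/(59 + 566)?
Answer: 270706222/1875 ≈ 1.4438e+5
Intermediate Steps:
p = -467/625 ≈ -0.74720
l = -274789972/1875 (l = -(-912 - 1604)*(-174 - 467/625)/3 = -(-2516)*(-109217)/(3*625) = -⅓*274789972/625 = -274789972/1875 ≈ -1.4655e+5)
g(33) - l = -66*33 - 1*(-274789972/1875) = -2178 + 274789972/1875 = 270706222/1875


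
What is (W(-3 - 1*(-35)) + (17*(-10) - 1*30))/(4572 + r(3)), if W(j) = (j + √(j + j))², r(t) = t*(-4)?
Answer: 35/114 ≈ 0.30702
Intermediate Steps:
r(t) = -4*t
W(j) = (j + √2*√j)² (W(j) = (j + √(2*j))² = (j + √2*√j)²)
(W(-3 - 1*(-35)) + (17*(-10) - 1*30))/(4572 + r(3)) = (((-3 - 1*(-35)) + √2*√(-3 - 1*(-35)))² + (17*(-10) - 1*30))/(4572 - 4*3) = (((-3 + 35) + √2*√(-3 + 35))² + (-170 - 30))/(4572 - 12) = ((32 + √2*√32)² - 200)/4560 = ((32 + √2*(4*√2))² - 200)*(1/4560) = ((32 + 8)² - 200)*(1/4560) = (40² - 200)*(1/4560) = (1600 - 200)*(1/4560) = 1400*(1/4560) = 35/114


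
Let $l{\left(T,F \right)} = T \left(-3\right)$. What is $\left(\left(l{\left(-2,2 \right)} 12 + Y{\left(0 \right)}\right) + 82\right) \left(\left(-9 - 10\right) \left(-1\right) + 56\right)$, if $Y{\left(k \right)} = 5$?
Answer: $11925$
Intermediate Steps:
$l{\left(T,F \right)} = - 3 T$
$\left(\left(l{\left(-2,2 \right)} 12 + Y{\left(0 \right)}\right) + 82\right) \left(\left(-9 - 10\right) \left(-1\right) + 56\right) = \left(\left(\left(-3\right) \left(-2\right) 12 + 5\right) + 82\right) \left(\left(-9 - 10\right) \left(-1\right) + 56\right) = \left(\left(6 \cdot 12 + 5\right) + 82\right) \left(\left(-19\right) \left(-1\right) + 56\right) = \left(\left(72 + 5\right) + 82\right) \left(19 + 56\right) = \left(77 + 82\right) 75 = 159 \cdot 75 = 11925$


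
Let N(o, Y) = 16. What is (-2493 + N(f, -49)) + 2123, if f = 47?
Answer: -354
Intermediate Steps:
(-2493 + N(f, -49)) + 2123 = (-2493 + 16) + 2123 = -2477 + 2123 = -354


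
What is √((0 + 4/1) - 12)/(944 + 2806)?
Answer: I*√2/1875 ≈ 0.00075425*I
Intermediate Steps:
√((0 + 4/1) - 12)/(944 + 2806) = √((0 + 4*1) - 12)/3750 = √((0 + 4) - 12)/3750 = √(4 - 12)/3750 = √(-8)/3750 = (2*I*√2)/3750 = I*√2/1875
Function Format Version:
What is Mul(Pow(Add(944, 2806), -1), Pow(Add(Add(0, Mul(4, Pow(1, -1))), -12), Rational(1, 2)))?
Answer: Mul(Rational(1, 1875), I, Pow(2, Rational(1, 2))) ≈ Mul(0.00075425, I)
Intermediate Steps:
Mul(Pow(Add(944, 2806), -1), Pow(Add(Add(0, Mul(4, Pow(1, -1))), -12), Rational(1, 2))) = Mul(Pow(3750, -1), Pow(Add(Add(0, Mul(4, 1)), -12), Rational(1, 2))) = Mul(Rational(1, 3750), Pow(Add(Add(0, 4), -12), Rational(1, 2))) = Mul(Rational(1, 3750), Pow(Add(4, -12), Rational(1, 2))) = Mul(Rational(1, 3750), Pow(-8, Rational(1, 2))) = Mul(Rational(1, 3750), Mul(2, I, Pow(2, Rational(1, 2)))) = Mul(Rational(1, 1875), I, Pow(2, Rational(1, 2)))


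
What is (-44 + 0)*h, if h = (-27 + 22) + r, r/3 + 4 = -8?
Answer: 1804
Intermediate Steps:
r = -36 (r = -12 + 3*(-8) = -12 - 24 = -36)
h = -41 (h = (-27 + 22) - 36 = -5 - 36 = -41)
(-44 + 0)*h = (-44 + 0)*(-41) = -44*(-41) = 1804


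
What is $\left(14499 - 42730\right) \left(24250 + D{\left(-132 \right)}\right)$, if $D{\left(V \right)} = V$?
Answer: $-680875258$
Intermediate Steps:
$\left(14499 - 42730\right) \left(24250 + D{\left(-132 \right)}\right) = \left(14499 - 42730\right) \left(24250 - 132\right) = \left(-28231\right) 24118 = -680875258$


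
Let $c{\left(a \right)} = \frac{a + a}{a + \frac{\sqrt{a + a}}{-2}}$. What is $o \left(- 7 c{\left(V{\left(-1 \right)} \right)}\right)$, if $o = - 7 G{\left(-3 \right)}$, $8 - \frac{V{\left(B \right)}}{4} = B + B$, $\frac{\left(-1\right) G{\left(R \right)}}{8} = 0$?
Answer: $0$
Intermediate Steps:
$G{\left(R \right)} = 0$ ($G{\left(R \right)} = \left(-8\right) 0 = 0$)
$V{\left(B \right)} = 32 - 8 B$ ($V{\left(B \right)} = 32 - 4 \left(B + B\right) = 32 - 4 \cdot 2 B = 32 - 8 B$)
$o = 0$ ($o = \left(-7\right) 0 = 0$)
$c{\left(a \right)} = \frac{2 a}{a - \frac{\sqrt{2} \sqrt{a}}{2}}$ ($c{\left(a \right)} = \frac{2 a}{a + \sqrt{2 a} \left(- \frac{1}{2}\right)} = \frac{2 a}{a + \sqrt{2} \sqrt{a} \left(- \frac{1}{2}\right)} = \frac{2 a}{a - \frac{\sqrt{2} \sqrt{a}}{2}}$)
$o \left(- 7 c{\left(V{\left(-1 \right)} \right)}\right) = 0 \left(- 7 \frac{4 \left(32 - -8\right)}{2 \left(32 - -8\right) - \sqrt{2} \sqrt{32 - -8}}\right) = 0 \left(- 7 \frac{4 \left(32 + 8\right)}{2 \left(32 + 8\right) - \sqrt{2} \sqrt{32 + 8}}\right) = 0 \left(- 7 \cdot 4 \cdot 40 \frac{1}{2 \cdot 40 - \sqrt{2} \sqrt{40}}\right) = 0 \left(- 7 \cdot 4 \cdot 40 \frac{1}{80 - \sqrt{2} \cdot 2 \sqrt{10}}\right) = 0 \left(- 7 \cdot 4 \cdot 40 \frac{1}{80 - 4 \sqrt{5}}\right) = 0 \left(- 7 \frac{160}{80 - 4 \sqrt{5}}\right) = 0 \left(- \frac{1120}{80 - 4 \sqrt{5}}\right) = 0$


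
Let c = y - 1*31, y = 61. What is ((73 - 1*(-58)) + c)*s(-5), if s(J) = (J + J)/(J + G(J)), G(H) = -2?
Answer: 230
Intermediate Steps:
c = 30 (c = 61 - 1*31 = 61 - 31 = 30)
s(J) = 2*J/(-2 + J) (s(J) = (J + J)/(J - 2) = (2*J)/(-2 + J) = 2*J/(-2 + J))
((73 - 1*(-58)) + c)*s(-5) = ((73 - 1*(-58)) + 30)*(2*(-5)/(-2 - 5)) = ((73 + 58) + 30)*(2*(-5)/(-7)) = (131 + 30)*(2*(-5)*(-1/7)) = 161*(10/7) = 230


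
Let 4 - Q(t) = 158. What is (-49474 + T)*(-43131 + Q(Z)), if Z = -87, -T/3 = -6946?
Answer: 1239509260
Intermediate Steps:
T = 20838 (T = -3*(-6946) = 20838)
Q(t) = -154 (Q(t) = 4 - 1*158 = 4 - 158 = -154)
(-49474 + T)*(-43131 + Q(Z)) = (-49474 + 20838)*(-43131 - 154) = -28636*(-43285) = 1239509260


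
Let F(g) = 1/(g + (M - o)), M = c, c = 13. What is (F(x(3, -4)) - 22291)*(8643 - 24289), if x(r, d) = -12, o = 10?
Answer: 3138900520/9 ≈ 3.4877e+8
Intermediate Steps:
M = 13
F(g) = 1/(3 + g) (F(g) = 1/(g + (13 - 1*10)) = 1/(g + (13 - 10)) = 1/(g + 3) = 1/(3 + g))
(F(x(3, -4)) - 22291)*(8643 - 24289) = (1/(3 - 12) - 22291)*(8643 - 24289) = (1/(-9) - 22291)*(-15646) = (-⅑ - 22291)*(-15646) = -200620/9*(-15646) = 3138900520/9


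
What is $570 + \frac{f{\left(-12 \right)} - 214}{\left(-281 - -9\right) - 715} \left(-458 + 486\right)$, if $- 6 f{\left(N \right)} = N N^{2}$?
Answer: $\frac{80074}{141} \approx 567.9$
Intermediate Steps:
$f{\left(N \right)} = - \frac{N^{3}}{6}$ ($f{\left(N \right)} = - \frac{N N^{2}}{6} = - \frac{N^{3}}{6}$)
$570 + \frac{f{\left(-12 \right)} - 214}{\left(-281 - -9\right) - 715} \left(-458 + 486\right) = 570 + \frac{- \frac{\left(-12\right)^{3}}{6} - 214}{\left(-281 - -9\right) - 715} \left(-458 + 486\right) = 570 + \frac{\left(- \frac{1}{6}\right) \left(-1728\right) - 214}{\left(-281 + 9\right) - 715} \cdot 28 = 570 + \frac{288 - 214}{-272 - 715} \cdot 28 = 570 + \frac{74}{-987} \cdot 28 = 570 + 74 \left(- \frac{1}{987}\right) 28 = 570 - \frac{296}{141} = \frac{80074}{141}$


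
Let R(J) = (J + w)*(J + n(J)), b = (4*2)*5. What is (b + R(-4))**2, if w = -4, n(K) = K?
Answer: 10816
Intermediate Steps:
b = 40 (b = 8*5 = 40)
R(J) = 2*J*(-4 + J) (R(J) = (J - 4)*(J + J) = (-4 + J)*(2*J) = 2*J*(-4 + J))
(b + R(-4))**2 = (40 + 2*(-4)*(-4 - 4))**2 = (40 + 2*(-4)*(-8))**2 = (40 + 64)**2 = 104**2 = 10816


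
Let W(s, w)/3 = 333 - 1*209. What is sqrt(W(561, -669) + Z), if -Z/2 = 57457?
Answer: I*sqrt(114542) ≈ 338.44*I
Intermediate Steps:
W(s, w) = 372 (W(s, w) = 3*(333 - 1*209) = 3*(333 - 209) = 3*124 = 372)
Z = -114914 (Z = -2*57457 = -114914)
sqrt(W(561, -669) + Z) = sqrt(372 - 114914) = sqrt(-114542) = I*sqrt(114542)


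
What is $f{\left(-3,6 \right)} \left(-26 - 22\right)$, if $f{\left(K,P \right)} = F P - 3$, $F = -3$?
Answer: $1008$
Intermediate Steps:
$f{\left(K,P \right)} = -3 - 3 P$ ($f{\left(K,P \right)} = - 3 P - 3 = -3 - 3 P$)
$f{\left(-3,6 \right)} \left(-26 - 22\right) = \left(-3 - 18\right) \left(-26 - 22\right) = \left(-3 - 18\right) \left(-48\right) = \left(-21\right) \left(-48\right) = 1008$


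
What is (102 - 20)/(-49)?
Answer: -82/49 ≈ -1.6735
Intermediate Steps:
(102 - 20)/(-49) = 82*(-1/49) = -82/49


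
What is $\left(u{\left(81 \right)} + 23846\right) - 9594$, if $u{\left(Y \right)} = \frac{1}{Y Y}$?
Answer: $\frac{93507373}{6561} \approx 14252.0$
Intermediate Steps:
$u{\left(Y \right)} = \frac{1}{Y^{2}}$
$\left(u{\left(81 \right)} + 23846\right) - 9594 = \left(\frac{1}{6561} + 23846\right) - 9594 = \frac{156453607}{6561} - 9594 = \frac{93507373}{6561}$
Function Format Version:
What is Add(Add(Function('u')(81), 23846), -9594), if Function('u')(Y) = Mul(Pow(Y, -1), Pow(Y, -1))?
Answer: Rational(93507373, 6561) ≈ 14252.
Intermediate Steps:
Function('u')(Y) = Pow(Y, -2)
Add(Add(Function('u')(81), 23846), -9594) = Add(Add(Pow(81, -2), 23846), -9594) = Add(Add(Rational(1, 6561), 23846), -9594) = Add(Rational(156453607, 6561), -9594) = Rational(93507373, 6561)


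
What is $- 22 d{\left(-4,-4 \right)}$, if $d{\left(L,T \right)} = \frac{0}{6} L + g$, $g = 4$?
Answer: $-88$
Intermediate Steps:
$d{\left(L,T \right)} = 4$ ($d{\left(L,T \right)} = \frac{0}{6} L + 4 = 0 \cdot \frac{1}{6} L + 4 = 0 L + 4 = 0 + 4 = 4$)
$- 22 d{\left(-4,-4 \right)} = \left(-22\right) 4 = -88$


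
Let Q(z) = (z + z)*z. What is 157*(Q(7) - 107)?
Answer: -1413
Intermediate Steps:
Q(z) = 2*z**2 (Q(z) = (2*z)*z = 2*z**2)
157*(Q(7) - 107) = 157*(2*7**2 - 107) = 157*(2*49 - 107) = 157*(98 - 107) = 157*(-9) = -1413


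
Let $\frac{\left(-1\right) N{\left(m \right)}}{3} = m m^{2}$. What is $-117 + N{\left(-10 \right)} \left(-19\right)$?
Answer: $-57117$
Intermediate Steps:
$N{\left(m \right)} = - 3 m^{3}$ ($N{\left(m \right)} = - 3 m m^{2} = - 3 m^{3}$)
$-117 + N{\left(-10 \right)} \left(-19\right) = -117 + - 3 \left(-10\right)^{3} \left(-19\right) = -117 + \left(-3\right) \left(-1000\right) \left(-19\right) = -117 + 3000 \left(-19\right) = -117 - 57000 = -57117$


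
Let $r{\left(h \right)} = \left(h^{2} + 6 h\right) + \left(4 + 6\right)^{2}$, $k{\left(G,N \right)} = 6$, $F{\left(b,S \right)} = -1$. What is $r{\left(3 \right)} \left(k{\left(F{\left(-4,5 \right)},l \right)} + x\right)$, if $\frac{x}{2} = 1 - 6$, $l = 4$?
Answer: $-508$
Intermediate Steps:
$x = -10$ ($x = 2 \left(1 - 6\right) = 2 \left(-5\right) = -10$)
$r{\left(h \right)} = 100 + h^{2} + 6 h$ ($r{\left(h \right)} = \left(h^{2} + 6 h\right) + 10^{2} = \left(h^{2} + 6 h\right) + 100 = 100 + h^{2} + 6 h$)
$r{\left(3 \right)} \left(k{\left(F{\left(-4,5 \right)},l \right)} + x\right) = \left(100 + 3^{2} + 6 \cdot 3\right) \left(6 - 10\right) = \left(100 + 9 + 18\right) \left(-4\right) = 127 \left(-4\right) = -508$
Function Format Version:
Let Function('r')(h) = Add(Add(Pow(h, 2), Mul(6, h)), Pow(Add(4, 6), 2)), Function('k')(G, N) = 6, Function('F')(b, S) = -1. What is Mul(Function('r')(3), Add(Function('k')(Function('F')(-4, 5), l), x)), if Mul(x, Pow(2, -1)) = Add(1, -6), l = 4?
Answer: -508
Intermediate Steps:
x = -10 (x = Mul(2, Add(1, -6)) = Mul(2, -5) = -10)
Function('r')(h) = Add(100, Pow(h, 2), Mul(6, h)) (Function('r')(h) = Add(Add(Pow(h, 2), Mul(6, h)), Pow(10, 2)) = Add(Add(Pow(h, 2), Mul(6, h)), 100) = Add(100, Pow(h, 2), Mul(6, h)))
Mul(Function('r')(3), Add(Function('k')(Function('F')(-4, 5), l), x)) = Mul(Add(100, Pow(3, 2), Mul(6, 3)), Add(6, -10)) = Mul(Add(100, 9, 18), -4) = Mul(127, -4) = -508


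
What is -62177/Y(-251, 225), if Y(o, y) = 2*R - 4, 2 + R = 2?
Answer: 62177/4 ≈ 15544.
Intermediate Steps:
R = 0 (R = -2 + 2 = 0)
Y(o, y) = -4 (Y(o, y) = 2*0 - 4 = 0 - 4 = -4)
-62177/Y(-251, 225) = -62177/(-4) = -62177*(-1/4) = 62177/4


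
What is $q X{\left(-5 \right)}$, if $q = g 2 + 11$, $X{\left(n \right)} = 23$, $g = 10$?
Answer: $713$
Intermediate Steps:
$q = 31$ ($q = 10 \cdot 2 + 11 = 20 + 11 = 31$)
$q X{\left(-5 \right)} = 31 \cdot 23 = 713$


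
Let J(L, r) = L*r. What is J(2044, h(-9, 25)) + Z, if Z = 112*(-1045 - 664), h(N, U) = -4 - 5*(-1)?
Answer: -189364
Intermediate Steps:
h(N, U) = 1 (h(N, U) = -4 + 5 = 1)
Z = -191408 (Z = 112*(-1709) = -191408)
J(2044, h(-9, 25)) + Z = 2044*1 - 191408 = 2044 - 191408 = -189364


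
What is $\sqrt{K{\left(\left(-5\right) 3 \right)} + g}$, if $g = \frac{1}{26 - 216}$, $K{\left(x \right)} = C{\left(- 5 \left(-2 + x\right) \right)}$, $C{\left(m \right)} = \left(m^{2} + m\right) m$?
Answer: $\frac{\sqrt{22430734810}}{190} \approx 788.26$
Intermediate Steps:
$C{\left(m \right)} = m \left(m + m^{2}\right)$ ($C{\left(m \right)} = \left(m + m^{2}\right) m = m \left(m + m^{2}\right)$)
$K{\left(x \right)} = \left(10 - 5 x\right)^{2} \left(11 - 5 x\right)$ ($K{\left(x \right)} = \left(- 5 \left(-2 + x\right)\right)^{2} \left(1 - 5 \left(-2 + x\right)\right) = \left(10 - 5 x\right)^{2} \left(1 - \left(-10 + 5 x\right)\right) = \left(10 - 5 x\right)^{2} \left(11 - 5 x\right)$)
$g = - \frac{1}{190}$ ($g = \frac{1}{-190} = - \frac{1}{190} \approx -0.0052632$)
$\sqrt{K{\left(\left(-5\right) 3 \right)} + g} = \sqrt{\left(-2 - 15\right)^{2} \left(275 - 125 \left(\left(-5\right) 3\right)\right) - \frac{1}{190}} = \sqrt{\left(-2 - 15\right)^{2} \left(275 - -1875\right) - \frac{1}{190}} = \sqrt{\left(-17\right)^{2} \left(275 + 1875\right) - \frac{1}{190}} = \sqrt{289 \cdot 2150 - \frac{1}{190}} = \sqrt{621350 - \frac{1}{190}} = \sqrt{\frac{118056499}{190}} = \frac{\sqrt{22430734810}}{190}$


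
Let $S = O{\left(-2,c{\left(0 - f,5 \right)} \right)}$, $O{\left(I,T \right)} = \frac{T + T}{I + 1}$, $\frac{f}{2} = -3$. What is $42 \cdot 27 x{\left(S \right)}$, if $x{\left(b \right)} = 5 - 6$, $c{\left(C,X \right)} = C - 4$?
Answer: $-1134$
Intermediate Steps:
$f = -6$ ($f = 2 \left(-3\right) = -6$)
$c{\left(C,X \right)} = -4 + C$ ($c{\left(C,X \right)} = C - 4 = -4 + C$)
$O{\left(I,T \right)} = \frac{2 T}{1 + I}$
$S = -4$ ($S = \frac{2 \left(-4 + \left(0 - -6\right)\right)}{1 - 2} = \frac{2 \left(-4 + \left(0 + 6\right)\right)}{-1} = 2 \left(-4 + 6\right) \left(-1\right) = 2 \cdot 2 \left(-1\right) = -4$)
$x{\left(b \right)} = -1$ ($x{\left(b \right)} = 5 - 6 = -1$)
$42 \cdot 27 x{\left(S \right)} = 42 \cdot 27 \left(-1\right) = 1134 \left(-1\right) = -1134$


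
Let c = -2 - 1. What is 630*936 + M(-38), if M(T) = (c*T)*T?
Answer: 585348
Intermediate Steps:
c = -3
M(T) = -3*T² (M(T) = (-3*T)*T = -3*T²)
630*936 + M(-38) = 630*936 - 3*(-38)² = 589680 - 3*1444 = 589680 - 4332 = 585348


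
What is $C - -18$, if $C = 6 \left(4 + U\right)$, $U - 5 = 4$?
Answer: $96$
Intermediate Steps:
$U = 9$ ($U = 5 + 4 = 9$)
$C = 78$ ($C = 6 \left(4 + 9\right) = 6 \cdot 13 = 78$)
$C - -18 = 78 - -18 = 78 + 18 = 96$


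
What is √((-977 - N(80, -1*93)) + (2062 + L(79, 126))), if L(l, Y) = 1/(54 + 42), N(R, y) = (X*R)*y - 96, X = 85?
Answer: √364942662/24 ≈ 795.98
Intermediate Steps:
N(R, y) = -96 + 85*R*y (N(R, y) = (85*R)*y - 96 = 85*R*y - 96 = -96 + 85*R*y)
L(l, Y) = 1/96
√((-977 - N(80, -1*93)) + (2062 + L(79, 126))) = √((-977 - (-96 + 85*80*(-1*93))) + (2062 + 1/96)) = √((-977 - (-96 + 85*80*(-93))) + 197953/96) = √((-977 - (-96 - 632400)) + 197953/96) = √((-977 - 1*(-632496)) + 197953/96) = √((-977 + 632496) + 197953/96) = √(631519 + 197953/96) = √(60823777/96) = √364942662/24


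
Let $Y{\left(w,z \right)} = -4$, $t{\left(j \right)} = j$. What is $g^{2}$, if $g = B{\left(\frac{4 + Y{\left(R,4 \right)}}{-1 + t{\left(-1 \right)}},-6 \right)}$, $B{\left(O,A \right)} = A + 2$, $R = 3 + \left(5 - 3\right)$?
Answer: $16$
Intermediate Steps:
$R = 5$ ($R = 3 + \left(5 - 3\right) = 3 + 2 = 5$)
$B{\left(O,A \right)} = 2 + A$
$g = -4$ ($g = 2 - 6 = -4$)
$g^{2} = \left(-4\right)^{2} = 16$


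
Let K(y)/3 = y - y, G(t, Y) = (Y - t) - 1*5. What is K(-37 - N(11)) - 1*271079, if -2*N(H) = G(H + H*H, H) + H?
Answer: -271079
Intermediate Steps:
G(t, Y) = -5 + Y - t (G(t, Y) = (Y - t) - 5 = -5 + Y - t)
N(H) = 5/2 + H²/2 - H/2 (N(H) = -((-5 + H - (H + H*H)) + H)/2 = -((-5 + H - (H + H²)) + H)/2 = -((-5 + H + (-H - H²)) + H)/2 = -((-5 - H²) + H)/2 = -(-5 + H - H²)/2 = 5/2 + H²/2 - H/2)
K(y) = 0 (K(y) = 3*(y - y) = 3*0 = 0)
K(-37 - N(11)) - 1*271079 = 0 - 1*271079 = 0 - 271079 = -271079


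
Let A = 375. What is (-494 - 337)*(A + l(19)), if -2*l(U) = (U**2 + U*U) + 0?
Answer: -11634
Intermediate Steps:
l(U) = -U**2 (l(U) = -((U**2 + U*U) + 0)/2 = -((U**2 + U**2) + 0)/2 = -(2*U**2 + 0)/2 = -U**2)
(-494 - 337)*(A + l(19)) = (-494 - 337)*(375 - 1*19**2) = -831*(375 - 1*361) = -831*(375 - 361) = -831*14 = -11634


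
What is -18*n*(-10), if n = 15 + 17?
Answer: 5760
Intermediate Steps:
n = 32
-18*n*(-10) = -18*32*(-10) = -576*(-10) = 5760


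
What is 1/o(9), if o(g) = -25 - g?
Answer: -1/34 ≈ -0.029412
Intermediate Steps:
1/o(9) = 1/(-25 - 1*9) = 1/(-25 - 9) = 1/(-34) = -1/34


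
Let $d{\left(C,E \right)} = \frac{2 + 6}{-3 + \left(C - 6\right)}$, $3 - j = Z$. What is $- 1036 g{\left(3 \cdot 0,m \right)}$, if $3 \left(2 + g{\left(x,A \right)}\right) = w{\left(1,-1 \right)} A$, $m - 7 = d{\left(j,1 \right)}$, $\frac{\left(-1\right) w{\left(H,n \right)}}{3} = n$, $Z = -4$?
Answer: $-1036$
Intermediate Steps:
$j = 7$ ($j = 3 - -4 = 3 + 4 = 7$)
$w{\left(H,n \right)} = - 3 n$
$d{\left(C,E \right)} = \frac{8}{-9 + C}$ ($d{\left(C,E \right)} = \frac{8}{-3 + \left(C - 6\right)} = \frac{8}{-3 + \left(-6 + C\right)} = \frac{8}{-9 + C}$)
$m = 3$ ($m = 7 + \frac{8}{-9 + 7} = 7 + \frac{8}{-2} = 7 + 8 \left(- \frac{1}{2}\right) = 7 - 4 = 3$)
$g{\left(x,A \right)} = -2 + A$ ($g{\left(x,A \right)} = -2 + \frac{\left(-3\right) \left(-1\right) A}{3} = -2 + \frac{3 A}{3} = -2 + A$)
$- 1036 g{\left(3 \cdot 0,m \right)} = - 1036 \left(-2 + 3\right) = \left(-1036\right) 1 = -1036$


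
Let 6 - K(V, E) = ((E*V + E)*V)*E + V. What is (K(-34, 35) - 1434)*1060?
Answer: -1458394640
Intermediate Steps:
K(V, E) = 6 - V - E*V*(E + E*V) (K(V, E) = 6 - (((E*V + E)*V)*E + V) = 6 - (((E + E*V)*V)*E + V) = 6 - ((V*(E + E*V))*E + V) = 6 - (E*V*(E + E*V) + V) = 6 - (V + E*V*(E + E*V)) = 6 + (-V - E*V*(E + E*V)) = 6 - V - E*V*(E + E*V))
(K(-34, 35) - 1434)*1060 = ((6 - 1*(-34) - 1*(-34)*35² - 1*35²*(-34)²) - 1434)*1060 = ((6 + 34 - 1*(-34)*1225 - 1*1225*1156) - 1434)*1060 = ((6 + 34 + 41650 - 1416100) - 1434)*1060 = (-1374410 - 1434)*1060 = -1375844*1060 = -1458394640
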